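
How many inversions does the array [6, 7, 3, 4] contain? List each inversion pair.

Finding inversions in [6, 7, 3, 4]:

(0, 2): arr[0]=6 > arr[2]=3
(0, 3): arr[0]=6 > arr[3]=4
(1, 2): arr[1]=7 > arr[2]=3
(1, 3): arr[1]=7 > arr[3]=4

Total inversions: 4

The array has 4 inversion(s): (0,2), (0,3), (1,2), (1,3). Each pair (i,j) satisfies i < j and arr[i] > arr[j].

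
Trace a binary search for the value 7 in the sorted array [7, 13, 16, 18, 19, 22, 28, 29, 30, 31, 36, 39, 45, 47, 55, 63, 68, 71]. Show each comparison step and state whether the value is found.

Binary search for 7 in [7, 13, 16, 18, 19, 22, 28, 29, 30, 31, 36, 39, 45, 47, 55, 63, 68, 71]:

lo=0, hi=17, mid=8, arr[mid]=30 -> 30 > 7, search left half
lo=0, hi=7, mid=3, arr[mid]=18 -> 18 > 7, search left half
lo=0, hi=2, mid=1, arr[mid]=13 -> 13 > 7, search left half
lo=0, hi=0, mid=0, arr[mid]=7 -> Found target at index 0!

Binary search finds 7 at index 0 after 4 comparisons. The search repeatedly halves the search space by comparing with the middle element.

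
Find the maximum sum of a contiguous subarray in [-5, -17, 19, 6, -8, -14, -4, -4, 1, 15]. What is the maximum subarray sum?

Using Kadane's algorithm on [-5, -17, 19, 6, -8, -14, -4, -4, 1, 15]:

Scanning through the array:
Position 1 (value -17): max_ending_here = -17, max_so_far = -5
Position 2 (value 19): max_ending_here = 19, max_so_far = 19
Position 3 (value 6): max_ending_here = 25, max_so_far = 25
Position 4 (value -8): max_ending_here = 17, max_so_far = 25
Position 5 (value -14): max_ending_here = 3, max_so_far = 25
Position 6 (value -4): max_ending_here = -1, max_so_far = 25
Position 7 (value -4): max_ending_here = -4, max_so_far = 25
Position 8 (value 1): max_ending_here = 1, max_so_far = 25
Position 9 (value 15): max_ending_here = 16, max_so_far = 25

Maximum subarray: [19, 6]
Maximum sum: 25

The maximum subarray is [19, 6] with sum 25. This subarray runs from index 2 to index 3.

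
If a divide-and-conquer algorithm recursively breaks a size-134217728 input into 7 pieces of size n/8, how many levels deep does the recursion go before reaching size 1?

For divide and conquer with division factor 8:

Problem sizes at each level:
Level 0: 134217728
Level 1: 16777216
Level 2: 2097152
Level 3: 262144
Level 4: 32768
Level 5: 4096
Level 6: 512
Level 7: 64
Level 8: 8
Level 9: 1

The root is level 0 and the size-1 base case is level 9 (the tree spans levels 0 through 9, i.e. 10 levels counting the root), so the depth is the number of divisions: log_8(134217728) = 9

The recursion tree depth is log_8(134217728) = 9. At each level, the problem size is divided by 8, so it takes 9 divisions to reduce to a base case of size 1. The algorithm makes 7 recursive calls at each level.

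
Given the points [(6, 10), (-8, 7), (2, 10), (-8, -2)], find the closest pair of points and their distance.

Computing all pairwise distances among 4 points:

d((6, 10), (-8, 7)) = 14.3178
d((6, 10), (2, 10)) = 4.0 <-- minimum
d((6, 10), (-8, -2)) = 18.4391
d((-8, 7), (2, 10)) = 10.4403
d((-8, 7), (-8, -2)) = 9.0
d((2, 10), (-8, -2)) = 15.6205

Closest pair: (6, 10) and (2, 10) with distance 4.0

The closest pair is (6, 10) and (2, 10) with Euclidean distance 4.0. For 4 points, brute-force pairwise comparison is shown above. For large n, the divide-and-conquer algorithm (sort by x, recurse on halves, check the dividing strip) achieves O(n log n).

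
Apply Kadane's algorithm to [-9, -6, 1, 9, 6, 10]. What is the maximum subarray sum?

Using Kadane's algorithm on [-9, -6, 1, 9, 6, 10]:

Scanning through the array:
Position 1 (value -6): max_ending_here = -6, max_so_far = -6
Position 2 (value 1): max_ending_here = 1, max_so_far = 1
Position 3 (value 9): max_ending_here = 10, max_so_far = 10
Position 4 (value 6): max_ending_here = 16, max_so_far = 16
Position 5 (value 10): max_ending_here = 26, max_so_far = 26

Maximum subarray: [1, 9, 6, 10]
Maximum sum: 26

The maximum subarray is [1, 9, 6, 10] with sum 26. This subarray runs from index 2 to index 5.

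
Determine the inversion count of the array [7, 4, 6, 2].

Finding inversions in [7, 4, 6, 2]:

(0, 1): arr[0]=7 > arr[1]=4
(0, 2): arr[0]=7 > arr[2]=6
(0, 3): arr[0]=7 > arr[3]=2
(1, 3): arr[1]=4 > arr[3]=2
(2, 3): arr[2]=6 > arr[3]=2

Total inversions: 5

The array has 5 inversion(s): (0,1), (0,2), (0,3), (1,3), (2,3). Each pair (i,j) satisfies i < j and arr[i] > arr[j].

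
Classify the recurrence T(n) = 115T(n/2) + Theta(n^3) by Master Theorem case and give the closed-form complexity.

Master Theorem for T(n) = 115T(n/2) + O(n^3):

a = 115, b = 2, c = 3
log_b(a) = log_2(115) = 6.8455

Case 1: c = 3 < log_2(115) = 6.8455
T(n) = O(n^(log_2 115))

For T(n) = 115T(n/2) + O(n^3): log_2(115) = 6.8455. This is Case 1 of the Master Theorem (c < log_b(a), work dominated by leaves), giving O(n^(log_2 115)).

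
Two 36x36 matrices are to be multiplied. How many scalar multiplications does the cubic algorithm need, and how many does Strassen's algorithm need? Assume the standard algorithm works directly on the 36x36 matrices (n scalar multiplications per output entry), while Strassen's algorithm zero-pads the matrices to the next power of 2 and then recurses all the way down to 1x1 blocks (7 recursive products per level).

Matrix multiplication for 36x36 matrices:

Strassen's algorithm requires power-of-2 dimensions. Pad 36x36 to 64x64 (next power of 2).

Standard algorithm: 36^3 = 46656 multiplications
Strassen's algorithm: 7^(log2(64)) = 7^6 = 117649 multiplications
Difference: 46656 - 117649 = -70993 (Strassen uses MORE here due to padding overhead — for small or just-over-power-of-2 n, padding can outweigh the per-level savings)

Standard: 46656 multiplications (36^3). Strassen: 117649 multiplications (7^6, after padding to 64x64). Strassen reduces 8 recursive multiplications to 7 at each level.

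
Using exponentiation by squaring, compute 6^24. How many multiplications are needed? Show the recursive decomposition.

Computing 6^24 by squaring (build up from 6^1; each line after the first costs one multiplication):

6^1 = 6
6^2 = (6^1)^2 = 6^2 = 36
6^3 = 6 * 6^2 = 6 * 36 = 216
6^6 = (6^3)^2 = 216^2 = 46656
6^12 = (6^6)^2 = 46656^2 = 2176782336
6^24 = (6^12)^2 = 2176782336^2 = 4738381338321616896

Result: 4738381338321616896
Multiplications needed: 5 (5 lines after 6^1)

6^24 = 4738381338321616896. Using exponentiation by squaring, this requires 5 multiplications. The key idea: if the exponent is even, square the half-power; if odd, multiply by the base once.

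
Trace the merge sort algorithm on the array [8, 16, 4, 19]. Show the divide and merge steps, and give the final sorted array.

Merge sort trace:

Split: [8, 16, 4, 19] -> [8, 16] and [4, 19]
  Split: [8, 16] -> [8] and [16]
  Merge: [8] + [16] -> [8, 16]
  Split: [4, 19] -> [4] and [19]
  Merge: [4] + [19] -> [4, 19]
Merge: [8, 16] + [4, 19] -> [4, 8, 16, 19]

Final sorted array: [4, 8, 16, 19]

The merge sort proceeds by recursively splitting the array and merging sorted halves.
After all merges, the sorted array is [4, 8, 16, 19].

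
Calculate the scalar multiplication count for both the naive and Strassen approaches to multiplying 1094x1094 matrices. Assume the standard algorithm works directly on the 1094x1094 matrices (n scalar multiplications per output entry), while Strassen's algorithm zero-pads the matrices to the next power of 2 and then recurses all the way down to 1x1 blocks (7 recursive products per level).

Matrix multiplication for 1094x1094 matrices:

Strassen's algorithm requires power-of-2 dimensions. Pad 1094x1094 to 2048x2048 (next power of 2).

Standard algorithm: 1094^3 = 1309338584 multiplications
Strassen's algorithm: 7^(log2(2048)) = 7^11 = 1977326743 multiplications
Difference: 1309338584 - 1977326743 = -667988159 (Strassen uses MORE here due to padding overhead — for small or just-over-power-of-2 n, padding can outweigh the per-level savings)

Standard: 1309338584 multiplications (1094^3). Strassen: 1977326743 multiplications (7^11, after padding to 2048x2048). Strassen reduces 8 recursive multiplications to 7 at each level.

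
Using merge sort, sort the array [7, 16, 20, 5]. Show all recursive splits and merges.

Merge sort trace:

Split: [7, 16, 20, 5] -> [7, 16] and [20, 5]
  Split: [7, 16] -> [7] and [16]
  Merge: [7] + [16] -> [7, 16]
  Split: [20, 5] -> [20] and [5]
  Merge: [20] + [5] -> [5, 20]
Merge: [7, 16] + [5, 20] -> [5, 7, 16, 20]

Final sorted array: [5, 7, 16, 20]

The merge sort proceeds by recursively splitting the array and merging sorted halves.
After all merges, the sorted array is [5, 7, 16, 20].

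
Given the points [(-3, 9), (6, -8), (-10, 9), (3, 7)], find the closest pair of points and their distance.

Computing all pairwise distances among 4 points:

d((-3, 9), (6, -8)) = 19.2354
d((-3, 9), (-10, 9)) = 7.0
d((-3, 9), (3, 7)) = 6.3246 <-- minimum
d((6, -8), (-10, 9)) = 23.3452
d((6, -8), (3, 7)) = 15.2971
d((-10, 9), (3, 7)) = 13.1529

Closest pair: (-3, 9) and (3, 7) with distance 6.3246

The closest pair is (-3, 9) and (3, 7) with Euclidean distance 6.3246. For 4 points, brute-force pairwise comparison is shown above. For large n, the divide-and-conquer algorithm (sort by x, recurse on halves, check the dividing strip) achieves O(n log n).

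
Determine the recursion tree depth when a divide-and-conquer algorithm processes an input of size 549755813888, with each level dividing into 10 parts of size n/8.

For divide and conquer with division factor 8:

Problem sizes at each level:
Level 0: 549755813888
Level 1: 68719476736
Level 2: 8589934592
Level 3: 1073741824
Level 4: 134217728
Level 5: 16777216
Level 6: 2097152
Level 7: 262144
Level 8: 32768
Level 9: 4096
Level 10: 512
Level 11: 64
Level 12: 8
Level 13: 1

The root is level 0 and the size-1 base case is level 13 (the tree spans levels 0 through 13, i.e. 14 levels counting the root), so the depth is the number of divisions: log_8(549755813888) = 13

The recursion tree depth is log_8(549755813888) = 13. At each level, the problem size is divided by 8, so it takes 13 divisions to reduce to a base case of size 1. The algorithm makes 10 recursive calls at each level.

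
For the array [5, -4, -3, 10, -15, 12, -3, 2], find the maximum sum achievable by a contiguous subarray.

Using Kadane's algorithm on [5, -4, -3, 10, -15, 12, -3, 2]:

Scanning through the array:
Position 1 (value -4): max_ending_here = 1, max_so_far = 5
Position 2 (value -3): max_ending_here = -2, max_so_far = 5
Position 3 (value 10): max_ending_here = 10, max_so_far = 10
Position 4 (value -15): max_ending_here = -5, max_so_far = 10
Position 5 (value 12): max_ending_here = 12, max_so_far = 12
Position 6 (value -3): max_ending_here = 9, max_so_far = 12
Position 7 (value 2): max_ending_here = 11, max_so_far = 12

Maximum subarray: [12]
Maximum sum: 12

The maximum subarray is [12] with sum 12. This subarray runs from index 5 to index 5.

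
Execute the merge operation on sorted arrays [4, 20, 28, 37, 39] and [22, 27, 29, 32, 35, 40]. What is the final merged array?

Merging process:

Compare 4 vs 22: take 4 from left. Merged: [4]
Compare 20 vs 22: take 20 from left. Merged: [4, 20]
Compare 28 vs 22: take 22 from right. Merged: [4, 20, 22]
Compare 28 vs 27: take 27 from right. Merged: [4, 20, 22, 27]
Compare 28 vs 29: take 28 from left. Merged: [4, 20, 22, 27, 28]
Compare 37 vs 29: take 29 from right. Merged: [4, 20, 22, 27, 28, 29]
Compare 37 vs 32: take 32 from right. Merged: [4, 20, 22, 27, 28, 29, 32]
Compare 37 vs 35: take 35 from right. Merged: [4, 20, 22, 27, 28, 29, 32, 35]
Compare 37 vs 40: take 37 from left. Merged: [4, 20, 22, 27, 28, 29, 32, 35, 37]
Compare 39 vs 40: take 39 from left. Merged: [4, 20, 22, 27, 28, 29, 32, 35, 37, 39]
Append remaining from right: [40]. Merged: [4, 20, 22, 27, 28, 29, 32, 35, 37, 39, 40]

Final merged array: [4, 20, 22, 27, 28, 29, 32, 35, 37, 39, 40]
Total comparisons: 10

The merged array is [4, 20, 22, 27, 28, 29, 32, 35, 37, 39, 40], requiring 10 comparisons. The merge step runs in O(n) time where n is the total number of elements.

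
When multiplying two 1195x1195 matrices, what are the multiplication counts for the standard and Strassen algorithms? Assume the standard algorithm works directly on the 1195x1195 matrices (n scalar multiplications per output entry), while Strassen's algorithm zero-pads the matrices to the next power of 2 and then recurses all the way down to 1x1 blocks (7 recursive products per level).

Matrix multiplication for 1195x1195 matrices:

Strassen's algorithm requires power-of-2 dimensions. Pad 1195x1195 to 2048x2048 (next power of 2).

Standard algorithm: 1195^3 = 1706489875 multiplications
Strassen's algorithm: 7^(log2(2048)) = 7^11 = 1977326743 multiplications
Difference: 1706489875 - 1977326743 = -270836868 (Strassen uses MORE here due to padding overhead — for small or just-over-power-of-2 n, padding can outweigh the per-level savings)

Standard: 1706489875 multiplications (1195^3). Strassen: 1977326743 multiplications (7^11, after padding to 2048x2048). Strassen reduces 8 recursive multiplications to 7 at each level.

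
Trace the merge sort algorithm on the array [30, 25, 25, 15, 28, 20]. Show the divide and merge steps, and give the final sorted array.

Merge sort trace:

Split: [30, 25, 25, 15, 28, 20] -> [30, 25, 25] and [15, 28, 20]
  Split: [30, 25, 25] -> [30] and [25, 25]
    Split: [25, 25] -> [25] and [25]
    Merge: [25] + [25] -> [25, 25]
  Merge: [30] + [25, 25] -> [25, 25, 30]
  Split: [15, 28, 20] -> [15] and [28, 20]
    Split: [28, 20] -> [28] and [20]
    Merge: [28] + [20] -> [20, 28]
  Merge: [15] + [20, 28] -> [15, 20, 28]
Merge: [25, 25, 30] + [15, 20, 28] -> [15, 20, 25, 25, 28, 30]

Final sorted array: [15, 20, 25, 25, 28, 30]

The merge sort proceeds by recursively splitting the array and merging sorted halves.
After all merges, the sorted array is [15, 20, 25, 25, 28, 30].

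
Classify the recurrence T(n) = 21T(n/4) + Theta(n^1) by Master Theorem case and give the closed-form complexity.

Master Theorem for T(n) = 21T(n/4) + O(n^1):

a = 21, b = 4, c = 1
log_b(a) = log_4(21) = 2.1962

Case 1: c = 1 < log_4(21) = 2.1962
T(n) = O(n^(log_4 21))

For T(n) = 21T(n/4) + O(n^1): log_4(21) = 2.1962. This is Case 1 of the Master Theorem (c < log_b(a), work dominated by leaves), giving O(n^(log_4 21)).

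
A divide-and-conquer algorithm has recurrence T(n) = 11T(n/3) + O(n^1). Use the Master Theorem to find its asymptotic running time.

Master Theorem for T(n) = 11T(n/3) + O(n^1):

a = 11, b = 3, c = 1
log_b(a) = log_3(11) = 2.1827

Case 1: c = 1 < log_3(11) = 2.1827
T(n) = O(n^(log_3 11))

For T(n) = 11T(n/3) + O(n^1): log_3(11) = 2.1827. This is Case 1 of the Master Theorem (c < log_b(a), work dominated by leaves), giving O(n^(log_3 11)).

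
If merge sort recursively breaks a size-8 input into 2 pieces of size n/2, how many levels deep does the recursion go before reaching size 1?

For divide and conquer with division factor 2:

Problem sizes at each level:
Level 0: 8
Level 1: 4
Level 2: 2
Level 3: 1

The root is level 0 and the size-1 base case is level 3 (the tree spans levels 0 through 3, i.e. 4 levels counting the root), so the depth is the number of divisions: log_2(8) = 3

The recursion tree depth is log_2(8) = 3. At each level, the problem size is divided by 2, so it takes 3 divisions to reduce to a base case of size 1. The algorithm makes 2 recursive calls at each level.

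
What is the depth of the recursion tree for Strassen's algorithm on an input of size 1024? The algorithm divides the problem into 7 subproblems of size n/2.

For divide and conquer with division factor 2:

Problem sizes at each level:
Level 0: 1024
Level 1: 512
Level 2: 256
Level 3: 128
Level 4: 64
Level 5: 32
Level 6: 16
Level 7: 8
Level 8: 4
Level 9: 2
Level 10: 1

The root is level 0 and the size-1 base case is level 10 (the tree spans levels 0 through 10, i.e. 11 levels counting the root), so the depth is the number of divisions: log_2(1024) = 10

The recursion tree depth is log_2(1024) = 10. At each level, the problem size is divided by 2, so it takes 10 divisions to reduce to a base case of size 1. The algorithm makes 7 recursive calls at each level.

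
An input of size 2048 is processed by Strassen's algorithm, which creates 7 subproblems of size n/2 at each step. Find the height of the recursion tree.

For divide and conquer with division factor 2:

Problem sizes at each level:
Level 0: 2048
Level 1: 1024
Level 2: 512
Level 3: 256
Level 4: 128
Level 5: 64
Level 6: 32
Level 7: 16
Level 8: 8
Level 9: 4
Level 10: 2
Level 11: 1

The root is level 0 and the size-1 base case is level 11 (the tree spans levels 0 through 11, i.e. 12 levels counting the root), so the depth is the number of divisions: log_2(2048) = 11

The recursion tree depth is log_2(2048) = 11. At each level, the problem size is divided by 2, so it takes 11 divisions to reduce to a base case of size 1. The algorithm makes 7 recursive calls at each level.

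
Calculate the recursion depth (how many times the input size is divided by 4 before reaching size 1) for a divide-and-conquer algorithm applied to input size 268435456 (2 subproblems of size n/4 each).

For divide and conquer with division factor 4:

Problem sizes at each level:
Level 0: 268435456
Level 1: 67108864
Level 2: 16777216
Level 3: 4194304
Level 4: 1048576
Level 5: 262144
Level 6: 65536
Level 7: 16384
Level 8: 4096
Level 9: 1024
Level 10: 256
Level 11: 64
Level 12: 16
Level 13: 4
Level 14: 1

The root is level 0 and the size-1 base case is level 14 (the tree spans levels 0 through 14, i.e. 15 levels counting the root), so the depth is the number of divisions: log_4(268435456) = 14

The recursion tree depth is log_4(268435456) = 14. At each level, the problem size is divided by 4, so it takes 14 divisions to reduce to a base case of size 1. The algorithm makes 2 recursive calls at each level.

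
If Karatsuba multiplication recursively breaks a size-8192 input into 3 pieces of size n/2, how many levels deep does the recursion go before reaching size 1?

For divide and conquer with division factor 2:

Problem sizes at each level:
Level 0: 8192
Level 1: 4096
Level 2: 2048
Level 3: 1024
Level 4: 512
Level 5: 256
Level 6: 128
Level 7: 64
Level 8: 32
Level 9: 16
Level 10: 8
Level 11: 4
Level 12: 2
Level 13: 1

The root is level 0 and the size-1 base case is level 13 (the tree spans levels 0 through 13, i.e. 14 levels counting the root), so the depth is the number of divisions: log_2(8192) = 13

The recursion tree depth is log_2(8192) = 13. At each level, the problem size is divided by 2, so it takes 13 divisions to reduce to a base case of size 1. The algorithm makes 3 recursive calls at each level.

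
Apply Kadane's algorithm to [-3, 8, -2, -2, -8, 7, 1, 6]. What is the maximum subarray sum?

Using Kadane's algorithm on [-3, 8, -2, -2, -8, 7, 1, 6]:

Scanning through the array:
Position 1 (value 8): max_ending_here = 8, max_so_far = 8
Position 2 (value -2): max_ending_here = 6, max_so_far = 8
Position 3 (value -2): max_ending_here = 4, max_so_far = 8
Position 4 (value -8): max_ending_here = -4, max_so_far = 8
Position 5 (value 7): max_ending_here = 7, max_so_far = 8
Position 6 (value 1): max_ending_here = 8, max_so_far = 8
Position 7 (value 6): max_ending_here = 14, max_so_far = 14

Maximum subarray: [7, 1, 6]
Maximum sum: 14

The maximum subarray is [7, 1, 6] with sum 14. This subarray runs from index 5 to index 7.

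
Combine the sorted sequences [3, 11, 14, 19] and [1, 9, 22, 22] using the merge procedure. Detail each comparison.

Merging process:

Compare 3 vs 1: take 1 from right. Merged: [1]
Compare 3 vs 9: take 3 from left. Merged: [1, 3]
Compare 11 vs 9: take 9 from right. Merged: [1, 3, 9]
Compare 11 vs 22: take 11 from left. Merged: [1, 3, 9, 11]
Compare 14 vs 22: take 14 from left. Merged: [1, 3, 9, 11, 14]
Compare 19 vs 22: take 19 from left. Merged: [1, 3, 9, 11, 14, 19]
Append remaining from right: [22, 22]. Merged: [1, 3, 9, 11, 14, 19, 22, 22]

Final merged array: [1, 3, 9, 11, 14, 19, 22, 22]
Total comparisons: 6

The merged array is [1, 3, 9, 11, 14, 19, 22, 22], requiring 6 comparisons. The merge step runs in O(n) time where n is the total number of elements.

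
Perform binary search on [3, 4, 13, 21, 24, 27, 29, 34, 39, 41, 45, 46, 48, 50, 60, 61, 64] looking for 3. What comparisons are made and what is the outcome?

Binary search for 3 in [3, 4, 13, 21, 24, 27, 29, 34, 39, 41, 45, 46, 48, 50, 60, 61, 64]:

lo=0, hi=16, mid=8, arr[mid]=39 -> 39 > 3, search left half
lo=0, hi=7, mid=3, arr[mid]=21 -> 21 > 3, search left half
lo=0, hi=2, mid=1, arr[mid]=4 -> 4 > 3, search left half
lo=0, hi=0, mid=0, arr[mid]=3 -> Found target at index 0!

Binary search finds 3 at index 0 after 4 comparisons. The search repeatedly halves the search space by comparing with the middle element.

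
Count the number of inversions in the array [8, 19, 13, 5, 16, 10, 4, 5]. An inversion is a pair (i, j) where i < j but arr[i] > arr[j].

Finding inversions in [8, 19, 13, 5, 16, 10, 4, 5]:

(0, 3): arr[0]=8 > arr[3]=5
(0, 6): arr[0]=8 > arr[6]=4
(0, 7): arr[0]=8 > arr[7]=5
(1, 2): arr[1]=19 > arr[2]=13
(1, 3): arr[1]=19 > arr[3]=5
(1, 4): arr[1]=19 > arr[4]=16
(1, 5): arr[1]=19 > arr[5]=10
(1, 6): arr[1]=19 > arr[6]=4
(1, 7): arr[1]=19 > arr[7]=5
(2, 3): arr[2]=13 > arr[3]=5
(2, 5): arr[2]=13 > arr[5]=10
(2, 6): arr[2]=13 > arr[6]=4
(2, 7): arr[2]=13 > arr[7]=5
(3, 6): arr[3]=5 > arr[6]=4
(4, 5): arr[4]=16 > arr[5]=10
(4, 6): arr[4]=16 > arr[6]=4
(4, 7): arr[4]=16 > arr[7]=5
(5, 6): arr[5]=10 > arr[6]=4
(5, 7): arr[5]=10 > arr[7]=5

Total inversions: 19

The array has 19 inversion(s): (0,3), (0,6), (0,7), (1,2), (1,3), (1,4), (1,5), (1,6), (1,7), (2,3), (2,5), (2,6), (2,7), (3,6), (4,5), (4,6), (4,7), (5,6), (5,7). Each pair (i,j) satisfies i < j and arr[i] > arr[j].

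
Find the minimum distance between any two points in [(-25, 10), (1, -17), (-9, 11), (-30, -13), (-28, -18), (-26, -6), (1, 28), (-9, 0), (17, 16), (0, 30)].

Computing all pairwise distances among 10 points:

d((-25, 10), (1, -17)) = 37.4833
d((-25, 10), (-9, 11)) = 16.0312
d((-25, 10), (-30, -13)) = 23.5372
d((-25, 10), (-28, -18)) = 28.1603
d((-25, 10), (-26, -6)) = 16.0312
d((-25, 10), (1, 28)) = 31.6228
d((-25, 10), (-9, 0)) = 18.868
d((-25, 10), (17, 16)) = 42.4264
d((-25, 10), (0, 30)) = 32.0156
d((1, -17), (-9, 11)) = 29.7321
d((1, -17), (-30, -13)) = 31.257
d((1, -17), (-28, -18)) = 29.0172
d((1, -17), (-26, -6)) = 29.1548
d((1, -17), (1, 28)) = 45.0
d((1, -17), (-9, 0)) = 19.7231
d((1, -17), (17, 16)) = 36.6742
d((1, -17), (0, 30)) = 47.0106
d((-9, 11), (-30, -13)) = 31.8904
d((-9, 11), (-28, -18)) = 34.6699
d((-9, 11), (-26, -6)) = 24.0416
d((-9, 11), (1, 28)) = 19.7231
d((-9, 11), (-9, 0)) = 11.0
d((-9, 11), (17, 16)) = 26.4764
d((-9, 11), (0, 30)) = 21.0238
d((-30, -13), (-28, -18)) = 5.3852
d((-30, -13), (-26, -6)) = 8.0623
d((-30, -13), (1, 28)) = 51.4004
d((-30, -13), (-9, 0)) = 24.6982
d((-30, -13), (17, 16)) = 55.2268
d((-30, -13), (0, 30)) = 52.4309
d((-28, -18), (-26, -6)) = 12.1655
d((-28, -18), (1, 28)) = 54.3783
d((-28, -18), (-9, 0)) = 26.1725
d((-28, -18), (17, 16)) = 56.4004
d((-28, -18), (0, 30)) = 55.5698
d((-26, -6), (1, 28)) = 43.4166
d((-26, -6), (-9, 0)) = 18.0278
d((-26, -6), (17, 16)) = 48.3011
d((-26, -6), (0, 30)) = 44.4072
d((1, 28), (-9, 0)) = 29.7321
d((1, 28), (17, 16)) = 20.0
d((1, 28), (0, 30)) = 2.2361 <-- minimum
d((-9, 0), (17, 16)) = 30.5287
d((-9, 0), (0, 30)) = 31.3209
d((17, 16), (0, 30)) = 22.0227

Closest pair: (1, 28) and (0, 30) with distance 2.2361

The closest pair is (1, 28) and (0, 30) with Euclidean distance 2.2361. For 10 points, brute-force pairwise comparison is shown above. For large n, the divide-and-conquer algorithm (sort by x, recurse on halves, check the dividing strip) achieves O(n log n).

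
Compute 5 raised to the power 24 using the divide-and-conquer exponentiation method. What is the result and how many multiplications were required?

Computing 5^24 by squaring (build up from 5^1; each line after the first costs one multiplication):

5^1 = 5
5^2 = (5^1)^2 = 5^2 = 25
5^3 = 5 * 5^2 = 5 * 25 = 125
5^6 = (5^3)^2 = 125^2 = 15625
5^12 = (5^6)^2 = 15625^2 = 244140625
5^24 = (5^12)^2 = 244140625^2 = 59604644775390625

Result: 59604644775390625
Multiplications needed: 5 (5 lines after 5^1)

5^24 = 59604644775390625. Using exponentiation by squaring, this requires 5 multiplications. The key idea: if the exponent is even, square the half-power; if odd, multiply by the base once.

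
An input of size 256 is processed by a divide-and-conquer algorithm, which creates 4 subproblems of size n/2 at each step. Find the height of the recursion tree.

For divide and conquer with division factor 2:

Problem sizes at each level:
Level 0: 256
Level 1: 128
Level 2: 64
Level 3: 32
Level 4: 16
Level 5: 8
Level 6: 4
Level 7: 2
Level 8: 1

The root is level 0 and the size-1 base case is level 8 (the tree spans levels 0 through 8, i.e. 9 levels counting the root), so the depth is the number of divisions: log_2(256) = 8

The recursion tree depth is log_2(256) = 8. At each level, the problem size is divided by 2, so it takes 8 divisions to reduce to a base case of size 1. The algorithm makes 4 recursive calls at each level.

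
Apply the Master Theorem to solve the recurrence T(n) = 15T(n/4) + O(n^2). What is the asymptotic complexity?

Master Theorem for T(n) = 15T(n/4) + O(n^2):

a = 15, b = 4, c = 2
log_b(a) = log_4(15) = 1.9534

Case 3: c = 2 > log_4(15) = 1.9534
T(n) = O(n^2) = O(n^2)

For T(n) = 15T(n/4) + O(n^2): log_4(15) = 1.9534. This is Case 3 of the Master Theorem (c > log_b(a), work dominated by root), giving O(n^2).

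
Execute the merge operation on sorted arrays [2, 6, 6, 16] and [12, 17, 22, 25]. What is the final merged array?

Merging process:

Compare 2 vs 12: take 2 from left. Merged: [2]
Compare 6 vs 12: take 6 from left. Merged: [2, 6]
Compare 6 vs 12: take 6 from left. Merged: [2, 6, 6]
Compare 16 vs 12: take 12 from right. Merged: [2, 6, 6, 12]
Compare 16 vs 17: take 16 from left. Merged: [2, 6, 6, 12, 16]
Append remaining from right: [17, 22, 25]. Merged: [2, 6, 6, 12, 16, 17, 22, 25]

Final merged array: [2, 6, 6, 12, 16, 17, 22, 25]
Total comparisons: 5

The merged array is [2, 6, 6, 12, 16, 17, 22, 25], requiring 5 comparisons. The merge step runs in O(n) time where n is the total number of elements.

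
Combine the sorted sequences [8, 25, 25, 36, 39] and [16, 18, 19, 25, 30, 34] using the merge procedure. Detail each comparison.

Merging process:

Compare 8 vs 16: take 8 from left. Merged: [8]
Compare 25 vs 16: take 16 from right. Merged: [8, 16]
Compare 25 vs 18: take 18 from right. Merged: [8, 16, 18]
Compare 25 vs 19: take 19 from right. Merged: [8, 16, 18, 19]
Compare 25 vs 25: take 25 from left. Merged: [8, 16, 18, 19, 25]
Compare 25 vs 25: take 25 from left. Merged: [8, 16, 18, 19, 25, 25]
Compare 36 vs 25: take 25 from right. Merged: [8, 16, 18, 19, 25, 25, 25]
Compare 36 vs 30: take 30 from right. Merged: [8, 16, 18, 19, 25, 25, 25, 30]
Compare 36 vs 34: take 34 from right. Merged: [8, 16, 18, 19, 25, 25, 25, 30, 34]
Append remaining from left: [36, 39]. Merged: [8, 16, 18, 19, 25, 25, 25, 30, 34, 36, 39]

Final merged array: [8, 16, 18, 19, 25, 25, 25, 30, 34, 36, 39]
Total comparisons: 9

The merged array is [8, 16, 18, 19, 25, 25, 25, 30, 34, 36, 39], requiring 9 comparisons. The merge step runs in O(n) time where n is the total number of elements.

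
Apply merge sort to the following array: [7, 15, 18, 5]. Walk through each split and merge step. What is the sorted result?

Merge sort trace:

Split: [7, 15, 18, 5] -> [7, 15] and [18, 5]
  Split: [7, 15] -> [7] and [15]
  Merge: [7] + [15] -> [7, 15]
  Split: [18, 5] -> [18] and [5]
  Merge: [18] + [5] -> [5, 18]
Merge: [7, 15] + [5, 18] -> [5, 7, 15, 18]

Final sorted array: [5, 7, 15, 18]

The merge sort proceeds by recursively splitting the array and merging sorted halves.
After all merges, the sorted array is [5, 7, 15, 18].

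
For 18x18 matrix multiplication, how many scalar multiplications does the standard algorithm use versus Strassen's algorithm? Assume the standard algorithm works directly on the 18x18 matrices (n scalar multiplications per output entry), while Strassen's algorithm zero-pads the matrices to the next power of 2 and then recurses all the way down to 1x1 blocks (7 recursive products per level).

Matrix multiplication for 18x18 matrices:

Strassen's algorithm requires power-of-2 dimensions. Pad 18x18 to 32x32 (next power of 2).

Standard algorithm: 18^3 = 5832 multiplications
Strassen's algorithm: 7^(log2(32)) = 7^5 = 16807 multiplications
Difference: 5832 - 16807 = -10975 (Strassen uses MORE here due to padding overhead — for small or just-over-power-of-2 n, padding can outweigh the per-level savings)

Standard: 5832 multiplications (18^3). Strassen: 16807 multiplications (7^5, after padding to 32x32). Strassen reduces 8 recursive multiplications to 7 at each level.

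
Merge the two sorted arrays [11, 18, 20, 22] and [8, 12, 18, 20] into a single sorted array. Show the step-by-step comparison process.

Merging process:

Compare 11 vs 8: take 8 from right. Merged: [8]
Compare 11 vs 12: take 11 from left. Merged: [8, 11]
Compare 18 vs 12: take 12 from right. Merged: [8, 11, 12]
Compare 18 vs 18: take 18 from left. Merged: [8, 11, 12, 18]
Compare 20 vs 18: take 18 from right. Merged: [8, 11, 12, 18, 18]
Compare 20 vs 20: take 20 from left. Merged: [8, 11, 12, 18, 18, 20]
Compare 22 vs 20: take 20 from right. Merged: [8, 11, 12, 18, 18, 20, 20]
Append remaining from left: [22]. Merged: [8, 11, 12, 18, 18, 20, 20, 22]

Final merged array: [8, 11, 12, 18, 18, 20, 20, 22]
Total comparisons: 7

The merged array is [8, 11, 12, 18, 18, 20, 20, 22], requiring 7 comparisons. The merge step runs in O(n) time where n is the total number of elements.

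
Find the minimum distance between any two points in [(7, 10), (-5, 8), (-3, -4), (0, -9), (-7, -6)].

Computing all pairwise distances among 5 points:

d((7, 10), (-5, 8)) = 12.1655
d((7, 10), (-3, -4)) = 17.2047
d((7, 10), (0, -9)) = 20.2485
d((7, 10), (-7, -6)) = 21.2603
d((-5, 8), (-3, -4)) = 12.1655
d((-5, 8), (0, -9)) = 17.72
d((-5, 8), (-7, -6)) = 14.1421
d((-3, -4), (0, -9)) = 5.831
d((-3, -4), (-7, -6)) = 4.4721 <-- minimum
d((0, -9), (-7, -6)) = 7.6158

Closest pair: (-3, -4) and (-7, -6) with distance 4.4721

The closest pair is (-3, -4) and (-7, -6) with Euclidean distance 4.4721. For 5 points, brute-force pairwise comparison is shown above. For large n, the divide-and-conquer algorithm (sort by x, recurse on halves, check the dividing strip) achieves O(n log n).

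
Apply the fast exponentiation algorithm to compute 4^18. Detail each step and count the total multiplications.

Computing 4^18 by squaring (build up from 4^1; each line after the first costs one multiplication):

4^1 = 4
4^2 = (4^1)^2 = 4^2 = 16
4^4 = (4^2)^2 = 16^2 = 256
4^8 = (4^4)^2 = 256^2 = 65536
4^9 = 4 * 4^8 = 4 * 65536 = 262144
4^18 = (4^9)^2 = 262144^2 = 68719476736

Result: 68719476736
Multiplications needed: 5 (5 lines after 4^1)

4^18 = 68719476736. Using exponentiation by squaring, this requires 5 multiplications. The key idea: if the exponent is even, square the half-power; if odd, multiply by the base once.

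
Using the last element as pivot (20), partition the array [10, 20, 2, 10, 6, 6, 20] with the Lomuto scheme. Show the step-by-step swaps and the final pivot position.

Lomuto partition with pivot = 20:

Initial array: [10, 20, 2, 10, 6, 6, 20]

arr[0]=10 <= 20: swap with position 0, array becomes [10, 20, 2, 10, 6, 6, 20]
arr[1]=20 <= 20: swap with position 1, array becomes [10, 20, 2, 10, 6, 6, 20]
arr[2]=2 <= 20: swap with position 2, array becomes [10, 20, 2, 10, 6, 6, 20]
arr[3]=10 <= 20: swap with position 3, array becomes [10, 20, 2, 10, 6, 6, 20]
arr[4]=6 <= 20: swap with position 4, array becomes [10, 20, 2, 10, 6, 6, 20]
arr[5]=6 <= 20: swap with position 5, array becomes [10, 20, 2, 10, 6, 6, 20]

Place pivot at position 6: [10, 20, 2, 10, 6, 6, 20]
Pivot position: 6

After partitioning with pivot 20, the array becomes [10, 20, 2, 10, 6, 6, 20]. The pivot is placed at index 6. All elements to the left of the pivot are <= 20, and all elements to the right are > 20.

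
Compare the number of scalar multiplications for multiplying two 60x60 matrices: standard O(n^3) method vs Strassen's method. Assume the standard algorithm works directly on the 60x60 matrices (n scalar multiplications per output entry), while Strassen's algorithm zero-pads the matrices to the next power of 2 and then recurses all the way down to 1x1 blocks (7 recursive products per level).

Matrix multiplication for 60x60 matrices:

Strassen's algorithm requires power-of-2 dimensions. Pad 60x60 to 64x64 (next power of 2).

Standard algorithm: 60^3 = 216000 multiplications
Strassen's algorithm: 7^(log2(64)) = 7^6 = 117649 multiplications
Savings: 216000 - 117649 = 98351 multiplications

Standard: 216000 multiplications (60^3). Strassen: 117649 multiplications (7^6, after padding to 64x64). Strassen reduces 8 recursive multiplications to 7 at each level.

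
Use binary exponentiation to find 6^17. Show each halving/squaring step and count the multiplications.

Computing 6^17 by squaring (build up from 6^1; each line after the first costs one multiplication):

6^1 = 6
6^2 = (6^1)^2 = 6^2 = 36
6^4 = (6^2)^2 = 36^2 = 1296
6^8 = (6^4)^2 = 1296^2 = 1679616
6^16 = (6^8)^2 = 1679616^2 = 2821109907456
6^17 = 6 * 6^16 = 6 * 2821109907456 = 16926659444736

Result: 16926659444736
Multiplications needed: 5 (5 lines after 6^1)

6^17 = 16926659444736. Using exponentiation by squaring, this requires 5 multiplications. The key idea: if the exponent is even, square the half-power; if odd, multiply by the base once.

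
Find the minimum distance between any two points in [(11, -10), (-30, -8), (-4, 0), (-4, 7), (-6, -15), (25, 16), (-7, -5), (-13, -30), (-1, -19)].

Computing all pairwise distances among 9 points:

d((11, -10), (-30, -8)) = 41.0488
d((11, -10), (-4, 0)) = 18.0278
d((11, -10), (-4, 7)) = 22.6716
d((11, -10), (-6, -15)) = 17.72
d((11, -10), (25, 16)) = 29.5296
d((11, -10), (-7, -5)) = 18.6815
d((11, -10), (-13, -30)) = 31.241
d((11, -10), (-1, -19)) = 15.0
d((-30, -8), (-4, 0)) = 27.2029
d((-30, -8), (-4, 7)) = 30.0167
d((-30, -8), (-6, -15)) = 25.0
d((-30, -8), (25, 16)) = 60.0083
d((-30, -8), (-7, -5)) = 23.1948
d((-30, -8), (-13, -30)) = 27.8029
d((-30, -8), (-1, -19)) = 31.0161
d((-4, 0), (-4, 7)) = 7.0
d((-4, 0), (-6, -15)) = 15.1327
d((-4, 0), (25, 16)) = 33.121
d((-4, 0), (-7, -5)) = 5.831 <-- minimum
d((-4, 0), (-13, -30)) = 31.3209
d((-4, 0), (-1, -19)) = 19.2354
d((-4, 7), (-6, -15)) = 22.0907
d((-4, 7), (25, 16)) = 30.3645
d((-4, 7), (-7, -5)) = 12.3693
d((-4, 7), (-13, -30)) = 38.0789
d((-4, 7), (-1, -19)) = 26.1725
d((-6, -15), (25, 16)) = 43.8406
d((-6, -15), (-7, -5)) = 10.0499
d((-6, -15), (-13, -30)) = 16.5529
d((-6, -15), (-1, -19)) = 6.4031
d((25, 16), (-7, -5)) = 38.2753
d((25, 16), (-13, -30)) = 59.6657
d((25, 16), (-1, -19)) = 43.6005
d((-7, -5), (-13, -30)) = 25.7099
d((-7, -5), (-1, -19)) = 15.2315
d((-13, -30), (-1, -19)) = 16.2788

Closest pair: (-4, 0) and (-7, -5) with distance 5.831

The closest pair is (-4, 0) and (-7, -5) with Euclidean distance 5.831. For 9 points, brute-force pairwise comparison is shown above. For large n, the divide-and-conquer algorithm (sort by x, recurse on halves, check the dividing strip) achieves O(n log n).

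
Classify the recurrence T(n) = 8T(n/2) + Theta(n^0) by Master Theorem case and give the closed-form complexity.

Master Theorem for T(n) = 8T(n/2) + O(n^0):

a = 8, b = 2, c = 0
log_b(a) = log_2(8) = 3.0000

Case 1: c = 0 < log_2(8) = 3.0000
T(n) = O(n^(log_2 8)) = O(n^3)

For T(n) = 8T(n/2) + O(n^0): log_2(8) = 3.0000. This is Case 1 of the Master Theorem (c < log_b(a), work dominated by leaves), giving O(n^3).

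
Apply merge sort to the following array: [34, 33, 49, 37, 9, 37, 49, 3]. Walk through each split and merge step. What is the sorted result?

Merge sort trace:

Split: [34, 33, 49, 37, 9, 37, 49, 3] -> [34, 33, 49, 37] and [9, 37, 49, 3]
  Split: [34, 33, 49, 37] -> [34, 33] and [49, 37]
    Split: [34, 33] -> [34] and [33]
    Merge: [34] + [33] -> [33, 34]
    Split: [49, 37] -> [49] and [37]
    Merge: [49] + [37] -> [37, 49]
  Merge: [33, 34] + [37, 49] -> [33, 34, 37, 49]
  Split: [9, 37, 49, 3] -> [9, 37] and [49, 3]
    Split: [9, 37] -> [9] and [37]
    Merge: [9] + [37] -> [9, 37]
    Split: [49, 3] -> [49] and [3]
    Merge: [49] + [3] -> [3, 49]
  Merge: [9, 37] + [3, 49] -> [3, 9, 37, 49]
Merge: [33, 34, 37, 49] + [3, 9, 37, 49] -> [3, 9, 33, 34, 37, 37, 49, 49]

Final sorted array: [3, 9, 33, 34, 37, 37, 49, 49]

The merge sort proceeds by recursively splitting the array and merging sorted halves.
After all merges, the sorted array is [3, 9, 33, 34, 37, 37, 49, 49].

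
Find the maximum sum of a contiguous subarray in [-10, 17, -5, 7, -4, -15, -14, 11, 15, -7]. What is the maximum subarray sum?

Using Kadane's algorithm on [-10, 17, -5, 7, -4, -15, -14, 11, 15, -7]:

Scanning through the array:
Position 1 (value 17): max_ending_here = 17, max_so_far = 17
Position 2 (value -5): max_ending_here = 12, max_so_far = 17
Position 3 (value 7): max_ending_here = 19, max_so_far = 19
Position 4 (value -4): max_ending_here = 15, max_so_far = 19
Position 5 (value -15): max_ending_here = 0, max_so_far = 19
Position 6 (value -14): max_ending_here = -14, max_so_far = 19
Position 7 (value 11): max_ending_here = 11, max_so_far = 19
Position 8 (value 15): max_ending_here = 26, max_so_far = 26
Position 9 (value -7): max_ending_here = 19, max_so_far = 26

Maximum subarray: [11, 15]
Maximum sum: 26

The maximum subarray is [11, 15] with sum 26. This subarray runs from index 7 to index 8.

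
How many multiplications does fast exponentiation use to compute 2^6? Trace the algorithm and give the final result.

Computing 2^6 by squaring (build up from 2^1; each line after the first costs one multiplication):

2^1 = 2
2^2 = (2^1)^2 = 2^2 = 4
2^3 = 2 * 2^2 = 2 * 4 = 8
2^6 = (2^3)^2 = 8^2 = 64

Result: 64
Multiplications needed: 3 (3 lines after 2^1)

2^6 = 64. Using exponentiation by squaring, this requires 3 multiplications. The key idea: if the exponent is even, square the half-power; if odd, multiply by the base once.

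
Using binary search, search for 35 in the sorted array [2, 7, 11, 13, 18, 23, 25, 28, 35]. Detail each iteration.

Binary search for 35 in [2, 7, 11, 13, 18, 23, 25, 28, 35]:

lo=0, hi=8, mid=4, arr[mid]=18 -> 18 < 35, search right half
lo=5, hi=8, mid=6, arr[mid]=25 -> 25 < 35, search right half
lo=7, hi=8, mid=7, arr[mid]=28 -> 28 < 35, search right half
lo=8, hi=8, mid=8, arr[mid]=35 -> Found target at index 8!

Binary search finds 35 at index 8 after 4 comparisons. The search repeatedly halves the search space by comparing with the middle element.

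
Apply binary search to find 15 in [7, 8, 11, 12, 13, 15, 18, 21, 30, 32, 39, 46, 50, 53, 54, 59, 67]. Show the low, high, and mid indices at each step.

Binary search for 15 in [7, 8, 11, 12, 13, 15, 18, 21, 30, 32, 39, 46, 50, 53, 54, 59, 67]:

lo=0, hi=16, mid=8, arr[mid]=30 -> 30 > 15, search left half
lo=0, hi=7, mid=3, arr[mid]=12 -> 12 < 15, search right half
lo=4, hi=7, mid=5, arr[mid]=15 -> Found target at index 5!

Binary search finds 15 at index 5 after 3 comparisons. The search repeatedly halves the search space by comparing with the middle element.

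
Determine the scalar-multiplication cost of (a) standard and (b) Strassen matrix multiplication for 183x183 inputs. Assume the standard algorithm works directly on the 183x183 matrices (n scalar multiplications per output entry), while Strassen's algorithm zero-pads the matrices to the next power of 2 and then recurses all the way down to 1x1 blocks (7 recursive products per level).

Matrix multiplication for 183x183 matrices:

Strassen's algorithm requires power-of-2 dimensions. Pad 183x183 to 256x256 (next power of 2).

Standard algorithm: 183^3 = 6128487 multiplications
Strassen's algorithm: 7^(log2(256)) = 7^8 = 5764801 multiplications
Savings: 6128487 - 5764801 = 363686 multiplications

Standard: 6128487 multiplications (183^3). Strassen: 5764801 multiplications (7^8, after padding to 256x256). Strassen reduces 8 recursive multiplications to 7 at each level.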